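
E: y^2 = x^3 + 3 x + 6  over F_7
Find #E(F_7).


For each x in F_7, count y with y^2 = x^3 + 3 x + 6 mod 7:
  x = 3: RHS = 0, y in [0]  -> 1 point(s)
  x = 6: RHS = 2, y in [3, 4]  -> 2 point(s)
Affine points: 3. Add the point at infinity: total = 4.

#E(F_7) = 4


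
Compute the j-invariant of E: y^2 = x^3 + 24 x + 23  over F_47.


Delta = -16(4 a^3 + 27 b^2) mod 47 = 25
-1728 * (4 a)^3 = -1728 * (4*24)^3 mod 47 = 41
j = 41 * 25^(-1) mod 47 = 43

j = 43 (mod 47)


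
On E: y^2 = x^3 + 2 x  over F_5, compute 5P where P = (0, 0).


k = 5 = 101_2 (binary, LSB first: 101)
Double-and-add from P = (0, 0):
  bit 0 = 1: acc = O + (0, 0) = (0, 0)
  bit 1 = 0: acc unchanged = (0, 0)
  bit 2 = 1: acc = (0, 0) + O = (0, 0)

5P = (0, 0)


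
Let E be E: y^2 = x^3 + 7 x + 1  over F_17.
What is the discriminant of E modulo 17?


4 a^3 + 27 b^2 = 4*7^3 + 27*1^2 = 1372 + 27 = 1399
Delta = -16 * (1399) = -22384
Delta mod 17 = 5

Delta = 5 (mod 17)


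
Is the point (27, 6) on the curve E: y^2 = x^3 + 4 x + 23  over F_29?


Check whether y^2 = x^3 + 4 x + 23 (mod 29) for (x, y) = (27, 6).
LHS: y^2 = 6^2 mod 29 = 7
RHS: x^3 + 4 x + 23 = 27^3 + 4*27 + 23 mod 29 = 7
LHS = RHS

Yes, on the curve


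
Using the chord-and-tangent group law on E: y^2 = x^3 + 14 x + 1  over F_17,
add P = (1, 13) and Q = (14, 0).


P != Q, so use the chord formula.
s = (y2 - y1) / (x2 - x1) = (4) / (13) mod 17 = 16
x3 = s^2 - x1 - x2 mod 17 = 16^2 - 1 - 14 = 3
y3 = s (x1 - x3) - y1 mod 17 = 16 * (1 - 3) - 13 = 6

P + Q = (3, 6)


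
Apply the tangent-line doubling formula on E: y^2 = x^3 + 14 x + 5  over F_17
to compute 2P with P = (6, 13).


Doubling: s = (3 x1^2 + a) / (2 y1)
s = (3*6^2 + 14) / (2*13) mod 17 = 6
x3 = s^2 - 2 x1 mod 17 = 6^2 - 2*6 = 7
y3 = s (x1 - x3) - y1 mod 17 = 6 * (6 - 7) - 13 = 15

2P = (7, 15)


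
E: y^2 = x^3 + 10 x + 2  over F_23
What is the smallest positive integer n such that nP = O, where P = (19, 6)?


Compute successive multiples of P until we hit O:
  1P = (19, 6)
  2P = (9, 4)
  3P = (7, 1)
  4P = (5, 19)
  5P = (15, 10)
  6P = (13, 11)
  7P = (0, 5)
  8P = (17, 5)
  ... (continuing to 25P)
  25P = O

ord(P) = 25


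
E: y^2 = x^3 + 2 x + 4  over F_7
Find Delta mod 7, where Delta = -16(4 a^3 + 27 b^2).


4 a^3 + 27 b^2 = 4*2^3 + 27*4^2 = 32 + 432 = 464
Delta = -16 * (464) = -7424
Delta mod 7 = 3

Delta = 3 (mod 7)


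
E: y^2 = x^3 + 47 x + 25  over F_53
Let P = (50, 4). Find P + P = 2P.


Doubling: s = (3 x1^2 + a) / (2 y1)
s = (3*50^2 + 47) / (2*4) mod 53 = 49
x3 = s^2 - 2 x1 mod 53 = 49^2 - 2*50 = 22
y3 = s (x1 - x3) - y1 mod 53 = 49 * (50 - 22) - 4 = 43

2P = (22, 43)


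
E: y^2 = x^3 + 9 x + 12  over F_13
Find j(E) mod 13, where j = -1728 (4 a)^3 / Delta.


Delta = -16(4 a^3 + 27 b^2) mod 13 = 11
-1728 * (4 a)^3 = -1728 * (4*9)^3 mod 13 = 12
j = 12 * 11^(-1) mod 13 = 7

j = 7 (mod 13)


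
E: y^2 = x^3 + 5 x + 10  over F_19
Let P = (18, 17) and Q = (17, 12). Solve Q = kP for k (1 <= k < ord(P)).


Enumerate multiples of P until we hit Q = (17, 12):
  1P = (18, 17)
  2P = (6, 16)
  3P = (2, 16)
  4P = (16, 14)
  5P = (11, 3)
  6P = (13, 12)
  7P = (8, 12)
  8P = (17, 12)
Match found at i = 8.

k = 8


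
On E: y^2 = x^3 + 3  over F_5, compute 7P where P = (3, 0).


k = 7 = 111_2 (binary, LSB first: 111)
Double-and-add from P = (3, 0):
  bit 0 = 1: acc = O + (3, 0) = (3, 0)
  bit 1 = 1: acc = (3, 0) + O = (3, 0)
  bit 2 = 1: acc = (3, 0) + O = (3, 0)

7P = (3, 0)


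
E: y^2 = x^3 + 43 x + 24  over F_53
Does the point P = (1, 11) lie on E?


Check whether y^2 = x^3 + 43 x + 24 (mod 53) for (x, y) = (1, 11).
LHS: y^2 = 11^2 mod 53 = 15
RHS: x^3 + 43 x + 24 = 1^3 + 43*1 + 24 mod 53 = 15
LHS = RHS

Yes, on the curve


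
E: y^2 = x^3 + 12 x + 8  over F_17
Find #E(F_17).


For each x in F_17, count y with y^2 = x^3 + 12 x + 8 mod 17:
  x = 0: RHS = 8, y in [5, 12]  -> 2 point(s)
  x = 1: RHS = 4, y in [2, 15]  -> 2 point(s)
  x = 4: RHS = 1, y in [1, 16]  -> 2 point(s)
  x = 8: RHS = 4, y in [2, 15]  -> 2 point(s)
  x = 11: RHS = 9, y in [3, 14]  -> 2 point(s)
  x = 13: RHS = 15, y in [7, 10]  -> 2 point(s)
  x = 14: RHS = 13, y in [8, 9]  -> 2 point(s)
Affine points: 14. Add the point at infinity: total = 15.

#E(F_17) = 15


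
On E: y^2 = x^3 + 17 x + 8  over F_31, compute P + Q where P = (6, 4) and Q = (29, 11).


P != Q, so use the chord formula.
s = (y2 - y1) / (x2 - x1) = (7) / (23) mod 31 = 3
x3 = s^2 - x1 - x2 mod 31 = 3^2 - 6 - 29 = 5
y3 = s (x1 - x3) - y1 mod 31 = 3 * (6 - 5) - 4 = 30

P + Q = (5, 30)


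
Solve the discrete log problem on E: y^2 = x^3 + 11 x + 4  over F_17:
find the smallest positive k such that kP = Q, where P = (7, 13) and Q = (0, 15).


Enumerate multiples of P until we hit Q = (0, 15):
  1P = (7, 13)
  2P = (1, 13)
  3P = (9, 4)
  4P = (0, 15)
Match found at i = 4.

k = 4


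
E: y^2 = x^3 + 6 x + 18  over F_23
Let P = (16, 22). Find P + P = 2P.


Doubling: s = (3 x1^2 + a) / (2 y1)
s = (3*16^2 + 6) / (2*22) mod 23 = 4
x3 = s^2 - 2 x1 mod 23 = 4^2 - 2*16 = 7
y3 = s (x1 - x3) - y1 mod 23 = 4 * (16 - 7) - 22 = 14

2P = (7, 14)


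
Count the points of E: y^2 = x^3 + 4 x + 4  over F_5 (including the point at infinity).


For each x in F_5, count y with y^2 = x^3 + 4 x + 4 mod 5:
  x = 0: RHS = 4, y in [2, 3]  -> 2 point(s)
  x = 1: RHS = 4, y in [2, 3]  -> 2 point(s)
  x = 2: RHS = 0, y in [0]  -> 1 point(s)
  x = 4: RHS = 4, y in [2, 3]  -> 2 point(s)
Affine points: 7. Add the point at infinity: total = 8.

#E(F_5) = 8


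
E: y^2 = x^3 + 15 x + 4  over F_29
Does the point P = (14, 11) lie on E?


Check whether y^2 = x^3 + 15 x + 4 (mod 29) for (x, y) = (14, 11).
LHS: y^2 = 11^2 mod 29 = 5
RHS: x^3 + 15 x + 4 = 14^3 + 15*14 + 4 mod 29 = 0
LHS != RHS

No, not on the curve


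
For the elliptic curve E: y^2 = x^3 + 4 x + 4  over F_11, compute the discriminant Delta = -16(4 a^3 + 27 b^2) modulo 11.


4 a^3 + 27 b^2 = 4*4^3 + 27*4^2 = 256 + 432 = 688
Delta = -16 * (688) = -11008
Delta mod 11 = 3

Delta = 3 (mod 11)


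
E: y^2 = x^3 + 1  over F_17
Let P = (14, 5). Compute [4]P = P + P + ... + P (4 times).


k = 4 = 100_2 (binary, LSB first: 001)
Double-and-add from P = (14, 5):
  bit 0 = 0: acc unchanged = O
  bit 1 = 0: acc unchanged = O
  bit 2 = 1: acc = O + (1, 6) = (1, 6)

4P = (1, 6)


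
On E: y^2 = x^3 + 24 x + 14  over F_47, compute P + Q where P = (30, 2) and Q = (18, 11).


P != Q, so use the chord formula.
s = (y2 - y1) / (x2 - x1) = (9) / (35) mod 47 = 11
x3 = s^2 - x1 - x2 mod 47 = 11^2 - 30 - 18 = 26
y3 = s (x1 - x3) - y1 mod 47 = 11 * (30 - 26) - 2 = 42

P + Q = (26, 42)


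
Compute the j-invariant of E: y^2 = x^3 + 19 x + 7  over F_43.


Delta = -16(4 a^3 + 27 b^2) mod 43 = 42
-1728 * (4 a)^3 = -1728 * (4*19)^3 mod 43 = 2
j = 2 * 42^(-1) mod 43 = 41

j = 41 (mod 43)


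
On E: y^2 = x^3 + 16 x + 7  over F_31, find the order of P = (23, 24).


Compute successive multiples of P until we hit O:
  1P = (23, 24)
  2P = (21, 26)
  3P = (19, 3)
  4P = (3, 19)
  5P = (7, 11)
  6P = (26, 22)
  7P = (10, 19)
  8P = (2, 27)
  ... (continuing to 37P)
  37P = O

ord(P) = 37


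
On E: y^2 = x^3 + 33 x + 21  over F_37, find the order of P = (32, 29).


Compute successive multiples of P until we hit O:
  1P = (32, 29)
  2P = (7, 15)
  3P = (23, 16)
  4P = (22, 6)
  5P = (19, 12)
  6P = (35, 24)
  7P = (18, 34)
  8P = (33, 11)
  ... (continuing to 29P)
  29P = O

ord(P) = 29


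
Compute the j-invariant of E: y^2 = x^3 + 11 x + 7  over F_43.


Delta = -16(4 a^3 + 27 b^2) mod 43 = 30
-1728 * (4 a)^3 = -1728 * (4*11)^3 mod 43 = 35
j = 35 * 30^(-1) mod 43 = 37

j = 37 (mod 43)


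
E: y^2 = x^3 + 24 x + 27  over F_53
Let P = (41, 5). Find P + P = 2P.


Doubling: s = (3 x1^2 + a) / (2 y1)
s = (3*41^2 + 24) / (2*5) mod 53 = 35
x3 = s^2 - 2 x1 mod 53 = 35^2 - 2*41 = 30
y3 = s (x1 - x3) - y1 mod 53 = 35 * (41 - 30) - 5 = 9

2P = (30, 9)


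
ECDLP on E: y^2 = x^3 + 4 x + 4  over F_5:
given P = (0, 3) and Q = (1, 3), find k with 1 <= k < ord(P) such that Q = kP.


Enumerate multiples of P until we hit Q = (1, 3):
  1P = (0, 3)
  2P = (1, 3)
Match found at i = 2.

k = 2


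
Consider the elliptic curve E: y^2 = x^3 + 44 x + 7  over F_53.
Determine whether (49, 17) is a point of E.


Check whether y^2 = x^3 + 44 x + 7 (mod 53) for (x, y) = (49, 17).
LHS: y^2 = 17^2 mod 53 = 24
RHS: x^3 + 44 x + 7 = 49^3 + 44*49 + 7 mod 53 = 32
LHS != RHS

No, not on the curve


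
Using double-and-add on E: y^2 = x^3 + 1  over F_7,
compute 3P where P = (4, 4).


k = 3 = 11_2 (binary, LSB first: 11)
Double-and-add from P = (4, 4):
  bit 0 = 1: acc = O + (4, 4) = (4, 4)
  bit 1 = 1: acc = (4, 4) + (0, 6) = (5, 0)

3P = (5, 0)


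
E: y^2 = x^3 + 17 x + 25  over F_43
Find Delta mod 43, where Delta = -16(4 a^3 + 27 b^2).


4 a^3 + 27 b^2 = 4*17^3 + 27*25^2 = 19652 + 16875 = 36527
Delta = -16 * (36527) = -584432
Delta mod 43 = 24

Delta = 24 (mod 43)


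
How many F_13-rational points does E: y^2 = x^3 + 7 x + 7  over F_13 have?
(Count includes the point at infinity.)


For each x in F_13, count y with y^2 = x^3 + 7 x + 7 mod 13:
  x = 2: RHS = 3, y in [4, 9]  -> 2 point(s)
  x = 3: RHS = 3, y in [4, 9]  -> 2 point(s)
  x = 7: RHS = 9, y in [3, 10]  -> 2 point(s)
  x = 8: RHS = 3, y in [4, 9]  -> 2 point(s)
  x = 12: RHS = 12, y in [5, 8]  -> 2 point(s)
Affine points: 10. Add the point at infinity: total = 11.

#E(F_13) = 11


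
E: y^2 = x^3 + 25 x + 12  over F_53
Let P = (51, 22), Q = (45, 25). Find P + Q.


P != Q, so use the chord formula.
s = (y2 - y1) / (x2 - x1) = (3) / (47) mod 53 = 26
x3 = s^2 - x1 - x2 mod 53 = 26^2 - 51 - 45 = 50
y3 = s (x1 - x3) - y1 mod 53 = 26 * (51 - 50) - 22 = 4

P + Q = (50, 4)


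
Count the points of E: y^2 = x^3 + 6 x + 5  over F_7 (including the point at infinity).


For each x in F_7, count y with y^2 = x^3 + 6 x + 5 mod 7:
  x = 2: RHS = 4, y in [2, 5]  -> 2 point(s)
  x = 3: RHS = 1, y in [1, 6]  -> 2 point(s)
  x = 4: RHS = 2, y in [3, 4]  -> 2 point(s)
Affine points: 6. Add the point at infinity: total = 7.

#E(F_7) = 7


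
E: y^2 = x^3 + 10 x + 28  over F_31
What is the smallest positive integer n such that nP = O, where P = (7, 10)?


Compute successive multiples of P until we hit O:
  1P = (7, 10)
  2P = (26, 16)
  3P = (6, 5)
  4P = (12, 27)
  5P = (0, 20)
  6P = (2, 5)
  7P = (23, 5)
  8P = (8, 0)
  ... (continuing to 16P)
  16P = O

ord(P) = 16


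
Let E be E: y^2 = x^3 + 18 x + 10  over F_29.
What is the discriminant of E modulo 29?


4 a^3 + 27 b^2 = 4*18^3 + 27*10^2 = 23328 + 2700 = 26028
Delta = -16 * (26028) = -416448
Delta mod 29 = 21

Delta = 21 (mod 29)


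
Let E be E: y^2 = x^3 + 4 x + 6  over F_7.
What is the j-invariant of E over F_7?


Delta = -16(4 a^3 + 27 b^2) mod 7 = 1
-1728 * (4 a)^3 = -1728 * (4*4)^3 mod 7 = 1
j = 1 * 1^(-1) mod 7 = 1

j = 1 (mod 7)


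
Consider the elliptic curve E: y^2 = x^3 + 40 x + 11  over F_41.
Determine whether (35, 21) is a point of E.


Check whether y^2 = x^3 + 40 x + 11 (mod 41) for (x, y) = (35, 21).
LHS: y^2 = 21^2 mod 41 = 31
RHS: x^3 + 40 x + 11 = 35^3 + 40*35 + 11 mod 41 = 6
LHS != RHS

No, not on the curve


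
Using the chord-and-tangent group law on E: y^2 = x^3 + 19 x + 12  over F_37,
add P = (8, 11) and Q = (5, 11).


P != Q, so use the chord formula.
s = (y2 - y1) / (x2 - x1) = (0) / (34) mod 37 = 0
x3 = s^2 - x1 - x2 mod 37 = 0^2 - 8 - 5 = 24
y3 = s (x1 - x3) - y1 mod 37 = 0 * (8 - 24) - 11 = 26

P + Q = (24, 26)


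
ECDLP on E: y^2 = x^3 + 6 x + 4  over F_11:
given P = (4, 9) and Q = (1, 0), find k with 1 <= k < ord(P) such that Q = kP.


Enumerate multiples of P until we hit Q = (1, 0):
  1P = (4, 9)
  2P = (1, 0)
Match found at i = 2.

k = 2


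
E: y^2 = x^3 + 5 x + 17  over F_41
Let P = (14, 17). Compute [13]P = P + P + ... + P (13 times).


k = 13 = 1101_2 (binary, LSB first: 1011)
Double-and-add from P = (14, 17):
  bit 0 = 1: acc = O + (14, 17) = (14, 17)
  bit 1 = 0: acc unchanged = (14, 17)
  bit 2 = 1: acc = (14, 17) + (25, 8) = (23, 9)
  bit 3 = 1: acc = (23, 9) + (11, 38) = (8, 6)

13P = (8, 6)


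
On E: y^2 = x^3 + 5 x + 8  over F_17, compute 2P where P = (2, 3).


Doubling: s = (3 x1^2 + a) / (2 y1)
s = (3*2^2 + 5) / (2*3) mod 17 = 0
x3 = s^2 - 2 x1 mod 17 = 0^2 - 2*2 = 13
y3 = s (x1 - x3) - y1 mod 17 = 0 * (2 - 13) - 3 = 14

2P = (13, 14)


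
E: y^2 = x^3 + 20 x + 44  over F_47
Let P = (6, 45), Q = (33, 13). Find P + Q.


P != Q, so use the chord formula.
s = (y2 - y1) / (x2 - x1) = (15) / (27) mod 47 = 11
x3 = s^2 - x1 - x2 mod 47 = 11^2 - 6 - 33 = 35
y3 = s (x1 - x3) - y1 mod 47 = 11 * (6 - 35) - 45 = 12

P + Q = (35, 12)


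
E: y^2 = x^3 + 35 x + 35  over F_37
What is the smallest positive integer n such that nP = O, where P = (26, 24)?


Compute successive multiples of P until we hit O:
  1P = (26, 24)
  2P = (19, 14)
  3P = (25, 25)
  4P = (24, 11)
  5P = (20, 15)
  6P = (21, 2)
  7P = (36, 6)
  8P = (33, 33)
  ... (continuing to 30P)
  30P = O

ord(P) = 30


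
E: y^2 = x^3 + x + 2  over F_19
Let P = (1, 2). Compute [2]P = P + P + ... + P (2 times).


k = 2 = 10_2 (binary, LSB first: 01)
Double-and-add from P = (1, 2):
  bit 0 = 0: acc unchanged = O
  bit 1 = 1: acc = O + (18, 0) = (18, 0)

2P = (18, 0)


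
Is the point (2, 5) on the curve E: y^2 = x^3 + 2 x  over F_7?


Check whether y^2 = x^3 + 2 x + 0 (mod 7) for (x, y) = (2, 5).
LHS: y^2 = 5^2 mod 7 = 4
RHS: x^3 + 2 x + 0 = 2^3 + 2*2 + 0 mod 7 = 5
LHS != RHS

No, not on the curve


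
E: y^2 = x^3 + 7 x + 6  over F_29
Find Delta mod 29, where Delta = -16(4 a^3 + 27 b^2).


4 a^3 + 27 b^2 = 4*7^3 + 27*6^2 = 1372 + 972 = 2344
Delta = -16 * (2344) = -37504
Delta mod 29 = 22

Delta = 22 (mod 29)


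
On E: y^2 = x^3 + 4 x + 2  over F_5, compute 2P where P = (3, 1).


Doubling: s = (3 x1^2 + a) / (2 y1)
s = (3*3^2 + 4) / (2*1) mod 5 = 3
x3 = s^2 - 2 x1 mod 5 = 3^2 - 2*3 = 3
y3 = s (x1 - x3) - y1 mod 5 = 3 * (3 - 3) - 1 = 4

2P = (3, 4)


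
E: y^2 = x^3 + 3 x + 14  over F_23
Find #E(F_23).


For each x in F_23, count y with y^2 = x^3 + 3 x + 14 mod 23:
  x = 1: RHS = 18, y in [8, 15]  -> 2 point(s)
  x = 3: RHS = 4, y in [2, 21]  -> 2 point(s)
  x = 5: RHS = 16, y in [4, 19]  -> 2 point(s)
  x = 6: RHS = 18, y in [8, 15]  -> 2 point(s)
  x = 10: RHS = 9, y in [3, 20]  -> 2 point(s)
  x = 16: RHS = 18, y in [8, 15]  -> 2 point(s)
  x = 18: RHS = 12, y in [9, 14]  -> 2 point(s)
  x = 20: RHS = 1, y in [1, 22]  -> 2 point(s)
  x = 21: RHS = 0, y in [0]  -> 1 point(s)
Affine points: 17. Add the point at infinity: total = 18.

#E(F_23) = 18


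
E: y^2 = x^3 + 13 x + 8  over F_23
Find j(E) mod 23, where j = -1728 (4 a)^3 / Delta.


Delta = -16(4 a^3 + 27 b^2) mod 23 = 12
-1728 * (4 a)^3 = -1728 * (4*13)^3 mod 23 = 19
j = 19 * 12^(-1) mod 23 = 15

j = 15 (mod 23)


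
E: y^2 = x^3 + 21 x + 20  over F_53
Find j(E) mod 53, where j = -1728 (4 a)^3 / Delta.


Delta = -16(4 a^3 + 27 b^2) mod 53 = 28
-1728 * (4 a)^3 = -1728 * (4*21)^3 mod 53 = 52
j = 52 * 28^(-1) mod 53 = 17

j = 17 (mod 53)


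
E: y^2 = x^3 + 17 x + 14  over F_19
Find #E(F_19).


For each x in F_19, count y with y^2 = x^3 + 17 x + 14 mod 19:
  x = 3: RHS = 16, y in [4, 15]  -> 2 point(s)
  x = 6: RHS = 9, y in [3, 16]  -> 2 point(s)
  x = 7: RHS = 1, y in [1, 18]  -> 2 point(s)
  x = 8: RHS = 16, y in [4, 15]  -> 2 point(s)
  x = 10: RHS = 6, y in [5, 14]  -> 2 point(s)
  x = 13: RHS = 0, y in [0]  -> 1 point(s)
Affine points: 11. Add the point at infinity: total = 12.

#E(F_19) = 12


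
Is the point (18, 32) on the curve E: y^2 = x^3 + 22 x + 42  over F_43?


Check whether y^2 = x^3 + 22 x + 42 (mod 43) for (x, y) = (18, 32).
LHS: y^2 = 32^2 mod 43 = 35
RHS: x^3 + 22 x + 42 = 18^3 + 22*18 + 42 mod 43 = 35
LHS = RHS

Yes, on the curve


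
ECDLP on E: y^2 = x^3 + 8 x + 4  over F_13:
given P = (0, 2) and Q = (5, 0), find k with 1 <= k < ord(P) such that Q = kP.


Enumerate multiples of P until we hit Q = (5, 0):
  1P = (0, 2)
  2P = (4, 3)
  3P = (5, 0)
Match found at i = 3.

k = 3


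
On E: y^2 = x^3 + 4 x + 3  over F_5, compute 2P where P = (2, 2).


k = 2 = 10_2 (binary, LSB first: 01)
Double-and-add from P = (2, 2):
  bit 0 = 0: acc unchanged = O
  bit 1 = 1: acc = O + (2, 3) = (2, 3)

2P = (2, 3)


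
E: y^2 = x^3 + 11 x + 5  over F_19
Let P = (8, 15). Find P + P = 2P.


Doubling: s = (3 x1^2 + a) / (2 y1)
s = (3*8^2 + 11) / (2*15) mod 19 = 15
x3 = s^2 - 2 x1 mod 19 = 15^2 - 2*8 = 0
y3 = s (x1 - x3) - y1 mod 19 = 15 * (8 - 0) - 15 = 10

2P = (0, 10)


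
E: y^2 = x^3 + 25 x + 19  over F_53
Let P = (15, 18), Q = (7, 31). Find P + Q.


P != Q, so use the chord formula.
s = (y2 - y1) / (x2 - x1) = (13) / (45) mod 53 = 5
x3 = s^2 - x1 - x2 mod 53 = 5^2 - 15 - 7 = 3
y3 = s (x1 - x3) - y1 mod 53 = 5 * (15 - 3) - 18 = 42

P + Q = (3, 42)


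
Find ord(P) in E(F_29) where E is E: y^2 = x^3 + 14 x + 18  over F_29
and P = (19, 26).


Compute successive multiples of P until we hit O:
  1P = (19, 26)
  2P = (7, 13)
  3P = (8, 27)
  4P = (8, 2)
  5P = (7, 16)
  6P = (19, 3)
  7P = O

ord(P) = 7


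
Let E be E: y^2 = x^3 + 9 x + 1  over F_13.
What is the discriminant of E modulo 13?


4 a^3 + 27 b^2 = 4*9^3 + 27*1^2 = 2916 + 27 = 2943
Delta = -16 * (2943) = -47088
Delta mod 13 = 11

Delta = 11 (mod 13)


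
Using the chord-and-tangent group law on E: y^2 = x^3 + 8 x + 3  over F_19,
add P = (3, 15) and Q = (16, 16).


P != Q, so use the chord formula.
s = (y2 - y1) / (x2 - x1) = (1) / (13) mod 19 = 3
x3 = s^2 - x1 - x2 mod 19 = 3^2 - 3 - 16 = 9
y3 = s (x1 - x3) - y1 mod 19 = 3 * (3 - 9) - 15 = 5

P + Q = (9, 5)


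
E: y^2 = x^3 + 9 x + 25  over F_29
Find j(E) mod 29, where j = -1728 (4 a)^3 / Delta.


Delta = -16(4 a^3 + 27 b^2) mod 29 = 24
-1728 * (4 a)^3 = -1728 * (4*9)^3 mod 29 = 27
j = 27 * 24^(-1) mod 29 = 12

j = 12 (mod 29)


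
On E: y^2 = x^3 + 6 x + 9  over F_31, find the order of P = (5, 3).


Compute successive multiples of P until we hit O:
  1P = (5, 3)
  2P = (25, 6)
  3P = (29, 12)
  4P = (17, 8)
  5P = (18, 20)
  6P = (22, 1)
  7P = (23, 21)
  8P = (4, 29)
  ... (continuing to 37P)
  37P = O

ord(P) = 37


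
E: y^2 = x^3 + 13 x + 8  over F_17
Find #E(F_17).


For each x in F_17, count y with y^2 = x^3 + 13 x + 8 mod 17:
  x = 0: RHS = 8, y in [5, 12]  -> 2 point(s)
  x = 2: RHS = 8, y in [5, 12]  -> 2 point(s)
  x = 6: RHS = 13, y in [8, 9]  -> 2 point(s)
  x = 7: RHS = 0, y in [0]  -> 1 point(s)
  x = 9: RHS = 4, y in [2, 15]  -> 2 point(s)
  x = 10: RHS = 16, y in [4, 13]  -> 2 point(s)
  x = 15: RHS = 8, y in [5, 12]  -> 2 point(s)
Affine points: 13. Add the point at infinity: total = 14.

#E(F_17) = 14


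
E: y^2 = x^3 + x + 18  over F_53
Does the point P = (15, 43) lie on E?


Check whether y^2 = x^3 + 1 x + 18 (mod 53) for (x, y) = (15, 43).
LHS: y^2 = 43^2 mod 53 = 47
RHS: x^3 + 1 x + 18 = 15^3 + 1*15 + 18 mod 53 = 16
LHS != RHS

No, not on the curve


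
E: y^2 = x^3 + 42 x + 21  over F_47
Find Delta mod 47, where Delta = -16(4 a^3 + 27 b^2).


4 a^3 + 27 b^2 = 4*42^3 + 27*21^2 = 296352 + 11907 = 308259
Delta = -16 * (308259) = -4932144
Delta mod 47 = 36

Delta = 36 (mod 47)


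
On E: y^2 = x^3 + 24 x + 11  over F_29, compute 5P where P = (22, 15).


k = 5 = 101_2 (binary, LSB first: 101)
Double-and-add from P = (22, 15):
  bit 0 = 1: acc = O + (22, 15) = (22, 15)
  bit 1 = 0: acc unchanged = (22, 15)
  bit 2 = 1: acc = (22, 15) + (6, 20) = (25, 24)

5P = (25, 24)


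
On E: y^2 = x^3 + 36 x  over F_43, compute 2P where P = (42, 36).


Doubling: s = (3 x1^2 + a) / (2 y1)
s = (3*42^2 + 36) / (2*36) mod 43 = 31
x3 = s^2 - 2 x1 mod 43 = 31^2 - 2*42 = 17
y3 = s (x1 - x3) - y1 mod 43 = 31 * (42 - 17) - 36 = 8

2P = (17, 8)


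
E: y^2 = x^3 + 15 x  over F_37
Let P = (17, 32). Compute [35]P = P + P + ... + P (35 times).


k = 35 = 100011_2 (binary, LSB first: 110001)
Double-and-add from P = (17, 32):
  bit 0 = 1: acc = O + (17, 32) = (17, 32)
  bit 1 = 1: acc = (17, 32) + (30, 12) = (2, 36)
  bit 2 = 0: acc unchanged = (2, 36)
  bit 3 = 0: acc unchanged = (2, 36)
  bit 4 = 0: acc unchanged = (2, 36)
  bit 5 = 1: acc = (2, 36) + (10, 15) = (29, 21)

35P = (29, 21)


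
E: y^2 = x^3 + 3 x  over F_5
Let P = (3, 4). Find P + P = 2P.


Doubling: s = (3 x1^2 + a) / (2 y1)
s = (3*3^2 + 3) / (2*4) mod 5 = 0
x3 = s^2 - 2 x1 mod 5 = 0^2 - 2*3 = 4
y3 = s (x1 - x3) - y1 mod 5 = 0 * (3 - 4) - 4 = 1

2P = (4, 1)


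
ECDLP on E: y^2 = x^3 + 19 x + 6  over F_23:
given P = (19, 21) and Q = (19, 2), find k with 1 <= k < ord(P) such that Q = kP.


Enumerate multiples of P until we hit Q = (19, 2):
  1P = (19, 21)
  2P = (14, 16)
  3P = (14, 7)
  4P = (19, 2)
Match found at i = 4.

k = 4


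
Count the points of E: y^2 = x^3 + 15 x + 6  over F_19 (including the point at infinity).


For each x in F_19, count y with y^2 = x^3 + 15 x + 6 mod 19:
  x = 0: RHS = 6, y in [5, 14]  -> 2 point(s)
  x = 2: RHS = 6, y in [5, 14]  -> 2 point(s)
  x = 4: RHS = 16, y in [4, 15]  -> 2 point(s)
  x = 5: RHS = 16, y in [4, 15]  -> 2 point(s)
  x = 7: RHS = 17, y in [6, 13]  -> 2 point(s)
  x = 8: RHS = 11, y in [7, 12]  -> 2 point(s)
  x = 10: RHS = 16, y in [4, 15]  -> 2 point(s)
  x = 11: RHS = 1, y in [1, 18]  -> 2 point(s)
  x = 13: RHS = 4, y in [2, 17]  -> 2 point(s)
  x = 17: RHS = 6, y in [5, 14]  -> 2 point(s)
  x = 18: RHS = 9, y in [3, 16]  -> 2 point(s)
Affine points: 22. Add the point at infinity: total = 23.

#E(F_19) = 23


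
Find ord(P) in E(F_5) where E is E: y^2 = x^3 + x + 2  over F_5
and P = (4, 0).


Compute successive multiples of P until we hit O:
  1P = (4, 0)
  2P = O

ord(P) = 2


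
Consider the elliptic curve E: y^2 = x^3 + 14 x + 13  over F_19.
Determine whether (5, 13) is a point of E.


Check whether y^2 = x^3 + 14 x + 13 (mod 19) for (x, y) = (5, 13).
LHS: y^2 = 13^2 mod 19 = 17
RHS: x^3 + 14 x + 13 = 5^3 + 14*5 + 13 mod 19 = 18
LHS != RHS

No, not on the curve


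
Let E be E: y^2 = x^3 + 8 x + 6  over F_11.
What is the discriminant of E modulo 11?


4 a^3 + 27 b^2 = 4*8^3 + 27*6^2 = 2048 + 972 = 3020
Delta = -16 * (3020) = -48320
Delta mod 11 = 3

Delta = 3 (mod 11)


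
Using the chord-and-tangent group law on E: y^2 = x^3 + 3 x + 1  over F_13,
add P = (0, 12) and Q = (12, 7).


P != Q, so use the chord formula.
s = (y2 - y1) / (x2 - x1) = (8) / (12) mod 13 = 5
x3 = s^2 - x1 - x2 mod 13 = 5^2 - 0 - 12 = 0
y3 = s (x1 - x3) - y1 mod 13 = 5 * (0 - 0) - 12 = 1

P + Q = (0, 1)


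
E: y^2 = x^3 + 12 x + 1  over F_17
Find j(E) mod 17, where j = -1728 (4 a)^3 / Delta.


Delta = -16(4 a^3 + 27 b^2) mod 17 = 3
-1728 * (4 a)^3 = -1728 * (4*12)^3 mod 17 = 8
j = 8 * 3^(-1) mod 17 = 14

j = 14 (mod 17)


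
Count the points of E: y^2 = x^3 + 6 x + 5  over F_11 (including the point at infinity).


For each x in F_11, count y with y^2 = x^3 + 6 x + 5 mod 11:
  x = 0: RHS = 5, y in [4, 7]  -> 2 point(s)
  x = 1: RHS = 1, y in [1, 10]  -> 2 point(s)
  x = 2: RHS = 3, y in [5, 6]  -> 2 point(s)
  x = 4: RHS = 5, y in [4, 7]  -> 2 point(s)
  x = 6: RHS = 4, y in [2, 9]  -> 2 point(s)
  x = 7: RHS = 5, y in [4, 7]  -> 2 point(s)
  x = 8: RHS = 4, y in [2, 9]  -> 2 point(s)
  x = 10: RHS = 9, y in [3, 8]  -> 2 point(s)
Affine points: 16. Add the point at infinity: total = 17.

#E(F_11) = 17


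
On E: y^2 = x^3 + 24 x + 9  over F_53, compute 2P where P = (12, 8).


Doubling: s = (3 x1^2 + a) / (2 y1)
s = (3*12^2 + 24) / (2*8) mod 53 = 2
x3 = s^2 - 2 x1 mod 53 = 2^2 - 2*12 = 33
y3 = s (x1 - x3) - y1 mod 53 = 2 * (12 - 33) - 8 = 3

2P = (33, 3)


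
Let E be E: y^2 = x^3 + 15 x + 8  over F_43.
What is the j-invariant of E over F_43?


Delta = -16(4 a^3 + 27 b^2) mod 43 = 33
-1728 * (4 a)^3 = -1728 * (4*15)^3 mod 43 = 41
j = 41 * 33^(-1) mod 43 = 26

j = 26 (mod 43)


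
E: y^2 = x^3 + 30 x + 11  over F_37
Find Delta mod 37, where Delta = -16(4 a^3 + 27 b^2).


4 a^3 + 27 b^2 = 4*30^3 + 27*11^2 = 108000 + 3267 = 111267
Delta = -16 * (111267) = -1780272
Delta mod 37 = 20

Delta = 20 (mod 37)


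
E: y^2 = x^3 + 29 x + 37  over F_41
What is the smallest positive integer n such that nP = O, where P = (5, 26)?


Compute successive multiples of P until we hit O:
  1P = (5, 26)
  2P = (35, 37)
  3P = (2, 12)
  4P = (33, 21)
  5P = (8, 17)
  6P = (37, 29)
  7P = (31, 10)
  8P = (26, 9)
  ... (continuing to 37P)
  37P = O

ord(P) = 37


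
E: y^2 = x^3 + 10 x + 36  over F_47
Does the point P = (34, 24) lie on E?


Check whether y^2 = x^3 + 10 x + 36 (mod 47) for (x, y) = (34, 24).
LHS: y^2 = 24^2 mod 47 = 12
RHS: x^3 + 10 x + 36 = 34^3 + 10*34 + 36 mod 47 = 12
LHS = RHS

Yes, on the curve


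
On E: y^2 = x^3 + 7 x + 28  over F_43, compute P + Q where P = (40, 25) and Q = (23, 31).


P != Q, so use the chord formula.
s = (y2 - y1) / (x2 - x1) = (6) / (26) mod 43 = 30
x3 = s^2 - x1 - x2 mod 43 = 30^2 - 40 - 23 = 20
y3 = s (x1 - x3) - y1 mod 43 = 30 * (40 - 20) - 25 = 16

P + Q = (20, 16)


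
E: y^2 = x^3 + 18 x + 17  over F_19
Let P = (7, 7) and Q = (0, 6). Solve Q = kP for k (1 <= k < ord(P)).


Enumerate multiples of P until we hit Q = (0, 6):
  1P = (7, 7)
  2P = (11, 11)
  3P = (2, 17)
  4P = (14, 7)
  5P = (17, 12)
  6P = (0, 6)
Match found at i = 6.

k = 6


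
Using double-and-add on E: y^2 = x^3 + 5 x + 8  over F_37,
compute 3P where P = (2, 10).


k = 3 = 11_2 (binary, LSB first: 11)
Double-and-add from P = (2, 10):
  bit 0 = 1: acc = O + (2, 10) = (2, 10)
  bit 1 = 1: acc = (2, 10) + (34, 22) = (26, 18)

3P = (26, 18)


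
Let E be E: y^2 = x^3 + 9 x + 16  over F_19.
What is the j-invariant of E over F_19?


Delta = -16(4 a^3 + 27 b^2) mod 19 = 15
-1728 * (4 a)^3 = -1728 * (4*9)^3 mod 19 = 11
j = 11 * 15^(-1) mod 19 = 2

j = 2 (mod 19)


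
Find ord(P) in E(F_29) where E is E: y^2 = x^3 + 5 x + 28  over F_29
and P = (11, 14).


Compute successive multiples of P until we hit O:
  1P = (11, 14)
  2P = (1, 18)
  3P = (16, 17)
  4P = (7, 0)
  5P = (16, 12)
  6P = (1, 11)
  7P = (11, 15)
  8P = O

ord(P) = 8


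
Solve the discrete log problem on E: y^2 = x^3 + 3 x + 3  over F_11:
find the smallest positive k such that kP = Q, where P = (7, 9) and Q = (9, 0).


Enumerate multiples of P until we hit Q = (9, 0):
  1P = (7, 9)
  2P = (9, 0)
Match found at i = 2.

k = 2


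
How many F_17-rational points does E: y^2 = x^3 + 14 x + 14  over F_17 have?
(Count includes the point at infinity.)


For each x in F_17, count y with y^2 = x^3 + 14 x + 14 mod 17:
  x = 2: RHS = 16, y in [4, 13]  -> 2 point(s)
  x = 3: RHS = 15, y in [7, 10]  -> 2 point(s)
  x = 4: RHS = 15, y in [7, 10]  -> 2 point(s)
  x = 6: RHS = 8, y in [5, 12]  -> 2 point(s)
  x = 7: RHS = 13, y in [8, 9]  -> 2 point(s)
  x = 8: RHS = 9, y in [3, 14]  -> 2 point(s)
  x = 9: RHS = 2, y in [6, 11]  -> 2 point(s)
  x = 10: RHS = 15, y in [7, 10]  -> 2 point(s)
  x = 13: RHS = 13, y in [8, 9]  -> 2 point(s)
  x = 14: RHS = 13, y in [8, 9]  -> 2 point(s)
  x = 16: RHS = 16, y in [4, 13]  -> 2 point(s)
Affine points: 22. Add the point at infinity: total = 23.

#E(F_17) = 23


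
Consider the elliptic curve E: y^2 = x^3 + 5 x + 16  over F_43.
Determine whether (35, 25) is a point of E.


Check whether y^2 = x^3 + 5 x + 16 (mod 43) for (x, y) = (35, 25).
LHS: y^2 = 25^2 mod 43 = 23
RHS: x^3 + 5 x + 16 = 35^3 + 5*35 + 16 mod 43 = 23
LHS = RHS

Yes, on the curve


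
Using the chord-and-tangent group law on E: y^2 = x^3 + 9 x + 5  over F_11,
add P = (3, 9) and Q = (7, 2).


P != Q, so use the chord formula.
s = (y2 - y1) / (x2 - x1) = (4) / (4) mod 11 = 1
x3 = s^2 - x1 - x2 mod 11 = 1^2 - 3 - 7 = 2
y3 = s (x1 - x3) - y1 mod 11 = 1 * (3 - 2) - 9 = 3

P + Q = (2, 3)


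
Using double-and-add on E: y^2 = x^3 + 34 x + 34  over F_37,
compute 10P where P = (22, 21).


k = 10 = 1010_2 (binary, LSB first: 0101)
Double-and-add from P = (22, 21):
  bit 0 = 0: acc unchanged = O
  bit 1 = 1: acc = O + (27, 10) = (27, 10)
  bit 2 = 0: acc unchanged = (27, 10)
  bit 3 = 1: acc = (27, 10) + (18, 15) = (22, 16)

10P = (22, 16)


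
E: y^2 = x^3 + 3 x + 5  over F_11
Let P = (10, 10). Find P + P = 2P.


Doubling: s = (3 x1^2 + a) / (2 y1)
s = (3*10^2 + 3) / (2*10) mod 11 = 8
x3 = s^2 - 2 x1 mod 11 = 8^2 - 2*10 = 0
y3 = s (x1 - x3) - y1 mod 11 = 8 * (10 - 0) - 10 = 4

2P = (0, 4)


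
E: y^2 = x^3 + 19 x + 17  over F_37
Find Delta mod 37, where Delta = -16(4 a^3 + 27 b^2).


4 a^3 + 27 b^2 = 4*19^3 + 27*17^2 = 27436 + 7803 = 35239
Delta = -16 * (35239) = -563824
Delta mod 37 = 19

Delta = 19 (mod 37)


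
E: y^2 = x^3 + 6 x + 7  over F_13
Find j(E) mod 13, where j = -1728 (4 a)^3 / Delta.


Delta = -16(4 a^3 + 27 b^2) mod 13 = 4
-1728 * (4 a)^3 = -1728 * (4*6)^3 mod 13 = 5
j = 5 * 4^(-1) mod 13 = 11

j = 11 (mod 13)


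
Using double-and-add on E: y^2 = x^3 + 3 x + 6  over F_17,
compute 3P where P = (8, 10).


k = 3 = 11_2 (binary, LSB first: 11)
Double-and-add from P = (8, 10):
  bit 0 = 1: acc = O + (8, 10) = (8, 10)
  bit 1 = 1: acc = (8, 10) + (10, 13) = (14, 15)

3P = (14, 15)


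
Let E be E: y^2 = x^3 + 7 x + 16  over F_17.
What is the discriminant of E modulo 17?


4 a^3 + 27 b^2 = 4*7^3 + 27*16^2 = 1372 + 6912 = 8284
Delta = -16 * (8284) = -132544
Delta mod 17 = 5

Delta = 5 (mod 17)


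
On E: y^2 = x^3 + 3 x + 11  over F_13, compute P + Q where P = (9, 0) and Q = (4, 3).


P != Q, so use the chord formula.
s = (y2 - y1) / (x2 - x1) = (3) / (8) mod 13 = 2
x3 = s^2 - x1 - x2 mod 13 = 2^2 - 9 - 4 = 4
y3 = s (x1 - x3) - y1 mod 13 = 2 * (9 - 4) - 0 = 10

P + Q = (4, 10)


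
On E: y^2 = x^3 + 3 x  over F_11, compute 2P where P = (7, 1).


Doubling: s = (3 x1^2 + a) / (2 y1)
s = (3*7^2 + 3) / (2*1) mod 11 = 9
x3 = s^2 - 2 x1 mod 11 = 9^2 - 2*7 = 1
y3 = s (x1 - x3) - y1 mod 11 = 9 * (7 - 1) - 1 = 9

2P = (1, 9)


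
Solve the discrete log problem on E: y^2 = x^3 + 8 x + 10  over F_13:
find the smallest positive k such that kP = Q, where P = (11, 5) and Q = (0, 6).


Enumerate multiples of P until we hit Q = (0, 6):
  1P = (11, 5)
  2P = (8, 1)
  3P = (3, 10)
  4P = (0, 6)
Match found at i = 4.

k = 4


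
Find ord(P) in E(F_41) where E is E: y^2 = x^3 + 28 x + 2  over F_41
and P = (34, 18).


Compute successive multiples of P until we hit O:
  1P = (34, 18)
  2P = (9, 9)
  3P = (2, 5)
  4P = (0, 24)
  5P = (32, 13)
  6P = (12, 37)
  7P = (37, 20)
  8P = (16, 35)
  ... (continuing to 50P)
  50P = O

ord(P) = 50


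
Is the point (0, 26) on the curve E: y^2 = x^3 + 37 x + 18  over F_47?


Check whether y^2 = x^3 + 37 x + 18 (mod 47) for (x, y) = (0, 26).
LHS: y^2 = 26^2 mod 47 = 18
RHS: x^3 + 37 x + 18 = 0^3 + 37*0 + 18 mod 47 = 18
LHS = RHS

Yes, on the curve


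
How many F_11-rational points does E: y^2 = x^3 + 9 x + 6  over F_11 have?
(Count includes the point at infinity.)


For each x in F_11, count y with y^2 = x^3 + 9 x + 6 mod 11:
  x = 1: RHS = 5, y in [4, 7]  -> 2 point(s)
  x = 3: RHS = 5, y in [4, 7]  -> 2 point(s)
  x = 5: RHS = 0, y in [0]  -> 1 point(s)
  x = 6: RHS = 1, y in [1, 10]  -> 2 point(s)
  x = 7: RHS = 5, y in [4, 7]  -> 2 point(s)
Affine points: 9. Add the point at infinity: total = 10.

#E(F_11) = 10


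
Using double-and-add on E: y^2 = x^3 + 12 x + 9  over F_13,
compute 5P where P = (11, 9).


k = 5 = 101_2 (binary, LSB first: 101)
Double-and-add from P = (11, 9):
  bit 0 = 1: acc = O + (11, 9) = (11, 9)
  bit 1 = 0: acc unchanged = (11, 9)
  bit 2 = 1: acc = (11, 9) + (4, 11) = (1, 3)

5P = (1, 3)


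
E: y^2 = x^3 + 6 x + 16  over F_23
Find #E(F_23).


For each x in F_23, count y with y^2 = x^3 + 6 x + 16 mod 23:
  x = 0: RHS = 16, y in [4, 19]  -> 2 point(s)
  x = 1: RHS = 0, y in [0]  -> 1 point(s)
  x = 2: RHS = 13, y in [6, 17]  -> 2 point(s)
  x = 4: RHS = 12, y in [9, 14]  -> 2 point(s)
  x = 8: RHS = 1, y in [1, 22]  -> 2 point(s)
  x = 10: RHS = 18, y in [8, 15]  -> 2 point(s)
  x = 15: RHS = 8, y in [10, 13]  -> 2 point(s)
  x = 22: RHS = 9, y in [3, 20]  -> 2 point(s)
Affine points: 15. Add the point at infinity: total = 16.

#E(F_23) = 16


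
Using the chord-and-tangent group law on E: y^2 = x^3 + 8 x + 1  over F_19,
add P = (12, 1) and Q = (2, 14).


P != Q, so use the chord formula.
s = (y2 - y1) / (x2 - x1) = (13) / (9) mod 19 = 12
x3 = s^2 - x1 - x2 mod 19 = 12^2 - 12 - 2 = 16
y3 = s (x1 - x3) - y1 mod 19 = 12 * (12 - 16) - 1 = 8

P + Q = (16, 8)


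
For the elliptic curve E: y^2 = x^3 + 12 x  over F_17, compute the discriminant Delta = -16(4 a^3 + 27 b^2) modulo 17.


4 a^3 + 27 b^2 = 4*12^3 + 27*0^2 = 6912 + 0 = 6912
Delta = -16 * (6912) = -110592
Delta mod 17 = 10

Delta = 10 (mod 17)


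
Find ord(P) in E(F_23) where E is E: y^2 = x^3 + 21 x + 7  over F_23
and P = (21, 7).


Compute successive multiples of P until we hit O:
  1P = (21, 7)
  2P = (20, 20)
  3P = (13, 4)
  4P = (1, 12)
  5P = (14, 20)
  6P = (6, 21)
  7P = (12, 3)
  8P = (22, 13)
  ... (continuing to 18P)
  18P = O

ord(P) = 18


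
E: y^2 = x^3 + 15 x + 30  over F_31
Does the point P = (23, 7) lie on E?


Check whether y^2 = x^3 + 15 x + 30 (mod 31) for (x, y) = (23, 7).
LHS: y^2 = 7^2 mod 31 = 18
RHS: x^3 + 15 x + 30 = 23^3 + 15*23 + 30 mod 31 = 18
LHS = RHS

Yes, on the curve


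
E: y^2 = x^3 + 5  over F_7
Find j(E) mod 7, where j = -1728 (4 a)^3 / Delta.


Delta = -16(4 a^3 + 27 b^2) mod 7 = 1
-1728 * (4 a)^3 = -1728 * (4*0)^3 mod 7 = 0
j = 0 * 1^(-1) mod 7 = 0

j = 0 (mod 7)


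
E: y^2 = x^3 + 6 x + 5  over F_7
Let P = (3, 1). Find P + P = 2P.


Doubling: s = (3 x1^2 + a) / (2 y1)
s = (3*3^2 + 6) / (2*1) mod 7 = 6
x3 = s^2 - 2 x1 mod 7 = 6^2 - 2*3 = 2
y3 = s (x1 - x3) - y1 mod 7 = 6 * (3 - 2) - 1 = 5

2P = (2, 5)


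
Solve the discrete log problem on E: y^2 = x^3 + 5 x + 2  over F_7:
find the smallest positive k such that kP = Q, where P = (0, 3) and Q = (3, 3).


Enumerate multiples of P until we hit Q = (3, 3):
  1P = (0, 3)
  2P = (4, 3)
  3P = (3, 4)
  4P = (1, 6)
  5P = (1, 1)
  6P = (3, 3)
Match found at i = 6.

k = 6


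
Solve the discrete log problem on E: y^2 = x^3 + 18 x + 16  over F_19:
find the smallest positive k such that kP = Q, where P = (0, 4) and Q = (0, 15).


Enumerate multiples of P until we hit Q = (0, 15):
  1P = (0, 4)
  2P = (11, 14)
  3P = (6, 13)
  4P = (1, 4)
  5P = (18, 15)
  6P = (8, 8)
  7P = (16, 7)
  8P = (4, 0)
  9P = (16, 12)
  10P = (8, 11)
  11P = (18, 4)
  12P = (1, 15)
  13P = (6, 6)
  14P = (11, 5)
  15P = (0, 15)
Match found at i = 15.

k = 15


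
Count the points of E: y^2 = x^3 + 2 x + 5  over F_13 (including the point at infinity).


For each x in F_13, count y with y^2 = x^3 + 2 x + 5 mod 13:
  x = 2: RHS = 4, y in [2, 11]  -> 2 point(s)
  x = 3: RHS = 12, y in [5, 8]  -> 2 point(s)
  x = 4: RHS = 12, y in [5, 8]  -> 2 point(s)
  x = 5: RHS = 10, y in [6, 7]  -> 2 point(s)
  x = 6: RHS = 12, y in [5, 8]  -> 2 point(s)
  x = 8: RHS = 0, y in [0]  -> 1 point(s)
Affine points: 11. Add the point at infinity: total = 12.

#E(F_13) = 12


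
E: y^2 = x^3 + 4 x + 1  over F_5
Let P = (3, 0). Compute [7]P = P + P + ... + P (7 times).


k = 7 = 111_2 (binary, LSB first: 111)
Double-and-add from P = (3, 0):
  bit 0 = 1: acc = O + (3, 0) = (3, 0)
  bit 1 = 1: acc = (3, 0) + O = (3, 0)
  bit 2 = 1: acc = (3, 0) + O = (3, 0)

7P = (3, 0)


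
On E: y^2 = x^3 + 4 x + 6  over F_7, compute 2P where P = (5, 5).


Doubling: s = (3 x1^2 + a) / (2 y1)
s = (3*5^2 + 4) / (2*5) mod 7 = 3
x3 = s^2 - 2 x1 mod 7 = 3^2 - 2*5 = 6
y3 = s (x1 - x3) - y1 mod 7 = 3 * (5 - 6) - 5 = 6

2P = (6, 6)


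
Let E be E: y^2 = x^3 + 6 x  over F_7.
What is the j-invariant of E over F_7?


Delta = -16(4 a^3 + 27 b^2) mod 7 = 1
-1728 * (4 a)^3 = -1728 * (4*6)^3 mod 7 = 6
j = 6 * 1^(-1) mod 7 = 6

j = 6 (mod 7)


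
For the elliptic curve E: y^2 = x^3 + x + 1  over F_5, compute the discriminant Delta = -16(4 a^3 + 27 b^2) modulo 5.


4 a^3 + 27 b^2 = 4*1^3 + 27*1^2 = 4 + 27 = 31
Delta = -16 * (31) = -496
Delta mod 5 = 4

Delta = 4 (mod 5)


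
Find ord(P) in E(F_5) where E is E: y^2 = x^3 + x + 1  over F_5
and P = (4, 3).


Compute successive multiples of P until we hit O:
  1P = (4, 3)
  2P = (3, 1)
  3P = (2, 1)
  4P = (0, 1)
  5P = (0, 4)
  6P = (2, 4)
  7P = (3, 4)
  8P = (4, 2)
  ... (continuing to 9P)
  9P = O

ord(P) = 9


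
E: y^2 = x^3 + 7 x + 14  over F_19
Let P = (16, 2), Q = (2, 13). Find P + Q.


P != Q, so use the chord formula.
s = (y2 - y1) / (x2 - x1) = (11) / (5) mod 19 = 6
x3 = s^2 - x1 - x2 mod 19 = 6^2 - 16 - 2 = 18
y3 = s (x1 - x3) - y1 mod 19 = 6 * (16 - 18) - 2 = 5

P + Q = (18, 5)


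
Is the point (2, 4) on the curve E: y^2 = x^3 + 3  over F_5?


Check whether y^2 = x^3 + 0 x + 3 (mod 5) for (x, y) = (2, 4).
LHS: y^2 = 4^2 mod 5 = 1
RHS: x^3 + 0 x + 3 = 2^3 + 0*2 + 3 mod 5 = 1
LHS = RHS

Yes, on the curve


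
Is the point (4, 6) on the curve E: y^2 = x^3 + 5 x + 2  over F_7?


Check whether y^2 = x^3 + 5 x + 2 (mod 7) for (x, y) = (4, 6).
LHS: y^2 = 6^2 mod 7 = 1
RHS: x^3 + 5 x + 2 = 4^3 + 5*4 + 2 mod 7 = 2
LHS != RHS

No, not on the curve


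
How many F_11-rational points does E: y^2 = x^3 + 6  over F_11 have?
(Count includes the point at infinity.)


For each x in F_11, count y with y^2 = x^3 + 0 x + 6 mod 11:
  x = 2: RHS = 3, y in [5, 6]  -> 2 point(s)
  x = 3: RHS = 0, y in [0]  -> 1 point(s)
  x = 4: RHS = 4, y in [2, 9]  -> 2 point(s)
  x = 8: RHS = 1, y in [1, 10]  -> 2 point(s)
  x = 9: RHS = 9, y in [3, 8]  -> 2 point(s)
  x = 10: RHS = 5, y in [4, 7]  -> 2 point(s)
Affine points: 11. Add the point at infinity: total = 12.

#E(F_11) = 12


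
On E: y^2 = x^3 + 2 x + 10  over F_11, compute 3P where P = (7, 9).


k = 3 = 11_2 (binary, LSB first: 11)
Double-and-add from P = (7, 9):
  bit 0 = 1: acc = O + (7, 9) = (7, 9)
  bit 1 = 1: acc = (7, 9) + (2, 0) = (7, 2)

3P = (7, 2)


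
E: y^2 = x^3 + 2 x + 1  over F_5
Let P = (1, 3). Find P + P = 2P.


Doubling: s = (3 x1^2 + a) / (2 y1)
s = (3*1^2 + 2) / (2*3) mod 5 = 0
x3 = s^2 - 2 x1 mod 5 = 0^2 - 2*1 = 3
y3 = s (x1 - x3) - y1 mod 5 = 0 * (1 - 3) - 3 = 2

2P = (3, 2)


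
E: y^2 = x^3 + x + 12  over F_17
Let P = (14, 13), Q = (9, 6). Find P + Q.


P != Q, so use the chord formula.
s = (y2 - y1) / (x2 - x1) = (10) / (12) mod 17 = 15
x3 = s^2 - x1 - x2 mod 17 = 15^2 - 14 - 9 = 15
y3 = s (x1 - x3) - y1 mod 17 = 15 * (14 - 15) - 13 = 6

P + Q = (15, 6)


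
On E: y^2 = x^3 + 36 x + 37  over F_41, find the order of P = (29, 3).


Compute successive multiples of P until we hit O:
  1P = (29, 3)
  2P = (40, 0)
  3P = (29, 38)
  4P = O

ord(P) = 4


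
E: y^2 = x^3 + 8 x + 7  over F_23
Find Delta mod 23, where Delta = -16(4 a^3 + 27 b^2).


4 a^3 + 27 b^2 = 4*8^3 + 27*7^2 = 2048 + 1323 = 3371
Delta = -16 * (3371) = -53936
Delta mod 23 = 22

Delta = 22 (mod 23)


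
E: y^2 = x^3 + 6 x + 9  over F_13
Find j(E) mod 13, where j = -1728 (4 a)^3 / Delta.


Delta = -16(4 a^3 + 27 b^2) mod 13 = 12
-1728 * (4 a)^3 = -1728 * (4*6)^3 mod 13 = 5
j = 5 * 12^(-1) mod 13 = 8

j = 8 (mod 13)


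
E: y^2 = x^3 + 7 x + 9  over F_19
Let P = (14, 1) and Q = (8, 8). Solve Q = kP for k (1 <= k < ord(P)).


Enumerate multiples of P until we hit Q = (8, 8):
  1P = (14, 1)
  2P = (0, 3)
  3P = (12, 15)
  4P = (4, 5)
  5P = (8, 8)
Match found at i = 5.

k = 5


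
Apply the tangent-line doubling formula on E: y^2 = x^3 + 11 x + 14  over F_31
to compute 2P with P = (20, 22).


Doubling: s = (3 x1^2 + a) / (2 y1)
s = (3*20^2 + 11) / (2*22) mod 31 = 24
x3 = s^2 - 2 x1 mod 31 = 24^2 - 2*20 = 9
y3 = s (x1 - x3) - y1 mod 31 = 24 * (20 - 9) - 22 = 25

2P = (9, 25)


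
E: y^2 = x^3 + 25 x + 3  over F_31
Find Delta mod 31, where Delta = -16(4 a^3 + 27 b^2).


4 a^3 + 27 b^2 = 4*25^3 + 27*3^2 = 62500 + 243 = 62743
Delta = -16 * (62743) = -1003888
Delta mod 31 = 16

Delta = 16 (mod 31)


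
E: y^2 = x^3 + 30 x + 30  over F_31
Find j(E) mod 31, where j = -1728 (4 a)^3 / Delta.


Delta = -16(4 a^3 + 27 b^2) mod 31 = 4
-1728 * (4 a)^3 = -1728 * (4*30)^3 mod 31 = 15
j = 15 * 4^(-1) mod 31 = 27

j = 27 (mod 31)
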